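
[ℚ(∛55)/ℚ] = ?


∛55 has minimal polynomial x³ - 55 (irreducible over ℚ since 55 is not a perfect cube)

[ℚ(∛55)/ℚ] = 3


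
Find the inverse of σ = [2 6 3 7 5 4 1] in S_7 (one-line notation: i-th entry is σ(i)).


To find σ⁻¹, swap domain and range:
σ(1) = 2 → σ⁻¹(2) = 1
σ(2) = 6 → σ⁻¹(6) = 2
σ(3) = 3 → σ⁻¹(3) = 3
σ(4) = 7 → σ⁻¹(7) = 4
σ(5) = 5 → σ⁻¹(5) = 5
σ(6) = 4 → σ⁻¹(4) = 6
σ(7) = 1 → σ⁻¹(1) = 7

σ⁻¹ = [7 1 3 6 5 2 4]


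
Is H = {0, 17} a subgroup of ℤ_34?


Subgroup test for H = {0, 17} in (ℤ_34, +):
(1) 0 ∈ H? Yes
(2) Closure: for all a,b ∈ H, (a+b) mod 34 ∈ H? Yes
(3) Inverses: for all a ∈ H, -a mod 34 ∈ H? Yes

Yes, H is a subgroup of ℤ_34


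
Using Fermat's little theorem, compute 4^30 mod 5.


Fermat's little theorem: if p is prime and gcd(a,p)=1, then a^(p-1) ≡ 1 (mod p)
p = 5 is prime, gcd(4,5) = 1
Reduce exponent: 30 mod 4 = 2
So 4^30 ≡ 4^2 (mod 5)
4^2 mod 5 = 1

4^30 ≡ 1 (mod 5)


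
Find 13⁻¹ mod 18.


Use the extended Euclidean algorithm to write 1 = 13·s + 18·t; then s mod 18 is the inverse.
Euclidean algorithm:
  13 = 0·18 + 13
  18 = 1·13 + 5
  13 = 2·5 + 3
  5 = 1·3 + 2
  3 = 1·2 + 1
  2 = 2·1 + 0
gcd(13,18) = 1
Back-substitution gives: 13·(7) + 18·(-5) = 1
So 13⁻¹ ≡ 7 ≡ 7 (mod 18)
Check: 13 × 7 = 91 ≡ 1 (mod 18) ✓

13⁻¹ ≡ 7 (mod 18)


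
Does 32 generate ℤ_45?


g generates ℤ_n iff gcd(g, n) = 1
gcd(32, 45) = 1
Since gcd = 1, 32 is a generator.

Yes, 32 generates ℤ_45


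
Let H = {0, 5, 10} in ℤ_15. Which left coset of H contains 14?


14 + H = {14 + h (mod 15) : h ∈ H}
14+0=14, 14+5=4, 14+10=9
14 + H = {4, 9, 14} = 4 + H

14 + H = {4, 9, 14}


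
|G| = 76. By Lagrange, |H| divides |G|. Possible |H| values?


Lagrange's theorem: |H| divides |G|
|G| = 76
Divisors of 76: 1, 2, 4, 19, 38, 76

Possible subgroup orders: {1, 2, 4, 19, 38, 76}


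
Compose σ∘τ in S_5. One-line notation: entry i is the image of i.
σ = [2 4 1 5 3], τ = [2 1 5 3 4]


σ∘τ: apply τ first, then σ
1 →τ 2 →σ 4
2 →τ 1 →σ 2
3 →τ 5 →σ 3
4 →τ 3 →σ 1
5 →τ 4 →σ 5

σ∘τ = [4 2 3 1 5]


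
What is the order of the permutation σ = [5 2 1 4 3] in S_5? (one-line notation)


Cycle decomposition: (1 5 3)
Cycle lengths: 3
Order = lcm(3) = 3

ord(σ) = 3


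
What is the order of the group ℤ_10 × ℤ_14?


|A × B| = |A| · |B|
|ℤ_10 × ℤ_14| = 10 × 14 = 140

|ℤ_10 × ℤ_14| = 140


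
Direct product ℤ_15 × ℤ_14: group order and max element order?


|ℤ_15 × ℤ_14| = 15 × 14 = 210
Max element order = lcm(15,14) = 210
Cyclic? Yes (gcd=1)

|ℤ_15×ℤ_14| = 210, max element order = 210


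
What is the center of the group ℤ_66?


Z(G) = {g ∈ G | gx = xg for all x ∈ G}
ℤ_66 is abelian, so Z(G) = G

Z(ℤ_66) = ℤ_66


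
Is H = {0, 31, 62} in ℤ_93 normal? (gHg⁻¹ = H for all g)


H = {0, 31, 62} in ℤ_93
ℤ_93 is abelian; every subgroup of an abelian group is normal

Yes, normal subgroup


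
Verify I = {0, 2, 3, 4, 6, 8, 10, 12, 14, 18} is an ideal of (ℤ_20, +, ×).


Check ideal conditions for I = {0, 2, 3, 4, 6, 8, 10, 12, 14, 18} in ℤ_20:
(1) I is an additive subgroup? No
(2) For r ∈ ℤ_20 and a ∈ I: r·a ∈ I? No  [counterexample: r=2, a=8, r·a mod 20 = 16 ∉ I]

No, I is not an ideal of ℤ_20


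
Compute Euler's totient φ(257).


Factor n: 257 = 257
φ(n) = n · ∏(1 - 1/p) over distinct primes p | n
φ(257) = 257 · (1 - 1/257) = 256

φ(257) = 256


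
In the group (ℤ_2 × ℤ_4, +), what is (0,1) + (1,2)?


Operation: componentwise addition mod (2, 4)
(0,1) + (1,2) = ((a₁+b₁) mod 2, (a₂+b₂) mod 4) with a = (0,1), b = (1,2)

(0,1) + (1,2) = (1,3)


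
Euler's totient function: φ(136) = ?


Factor n: 136 = 2^3 × 17
φ(n) = n · ∏(1 - 1/p) over distinct primes p | n
φ(136) = 136 · (1 - 1/2) · (1 - 1/17) = 64

φ(136) = 64


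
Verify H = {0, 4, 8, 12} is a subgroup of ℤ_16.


Subgroup test for H = {0, 4, 8, 12} in (ℤ_16, +):
(1) 0 ∈ H? Yes
(2) Closure: for all a,b ∈ H, (a+b) mod 16 ∈ H? Yes
(3) Inverses: for all a ∈ H, -a mod 16 ∈ H? Yes

Yes, H is a subgroup of ℤ_16


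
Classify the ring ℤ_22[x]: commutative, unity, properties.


ℤ_22 has zero divisors (2·11 ≡ 0), and these lift to constant zero divisors in ℤ_22[x]; so not an integral domain
Commutative: Yes
Integral domain: No
Has unity: Yes

ℤ_22[x]: Commutative=Yes, Unity=Yes


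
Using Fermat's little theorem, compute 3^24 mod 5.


Fermat's little theorem: if p is prime and gcd(a,p)=1, then a^(p-1) ≡ 1 (mod p)
p = 5 is prime, gcd(3,5) = 1
Reduce exponent: 24 mod 4 = 0
So 3^24 ≡ 3^0 (mod 5)
3^0 = 1

3^24 ≡ 1 (mod 5)


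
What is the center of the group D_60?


Z(G) = {g ∈ G | gx = xg for all x ∈ G}
For even n, Z(D_n) = {e, r^(n/2)}: the 180° rotation r^30 commutes with every reflection and rotation

Z(D_60) = {e, r^30}


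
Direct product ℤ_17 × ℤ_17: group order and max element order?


|ℤ_17 × ℤ_17| = 17 × 17 = 289
Max element order = lcm(17,17) = 17
Cyclic? No (gcd=17)

|ℤ_17×ℤ_17| = 289, max element order = 17


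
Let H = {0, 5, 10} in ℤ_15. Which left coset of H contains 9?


9 + H = {9 + h (mod 15) : h ∈ H}
9+0=9, 9+5=14, 9+10=4
9 + H = {4, 9, 14} = 4 + H

9 + H = {4, 9, 14}


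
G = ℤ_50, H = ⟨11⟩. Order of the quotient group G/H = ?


|⟨11⟩| = n / gcd(11, 50) = 50 / 1 = 50
H is normal (ℤ_50 is abelian).
|G/H| = |G| / |H| = 50 / 50 = 1

|G/H| = 1


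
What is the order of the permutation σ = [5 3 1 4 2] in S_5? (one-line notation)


Cycle decomposition: (1 5 2 3)
Cycle lengths: 4
Order = lcm(4) = 4

ord(σ) = 4


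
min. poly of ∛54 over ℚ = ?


∛54 satisfies x³ - 54 = 0, irreducible over ℚ (no rational root; 54 is not a perfect cube)

Minimal polynomial: x³ - 54


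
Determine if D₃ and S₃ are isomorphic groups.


Comparing D₃ and S₃:
Both are the unique non-abelian group of order 6

Yes, D₃ ≅ S₃


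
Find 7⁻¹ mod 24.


Use the extended Euclidean algorithm to write 1 = 7·s + 24·t; then s mod 24 is the inverse.
Euclidean algorithm:
  7 = 0·24 + 7
  24 = 3·7 + 3
  7 = 2·3 + 1
  3 = 3·1 + 0
gcd(7,24) = 1
Back-substitution gives: 7·(7) + 24·(-2) = 1
So 7⁻¹ ≡ 7 ≡ 7 (mod 24)
Check: 7 × 7 = 49 ≡ 1 (mod 24) ✓

7⁻¹ ≡ 7 (mod 24)


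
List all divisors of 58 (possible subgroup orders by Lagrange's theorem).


Lagrange's theorem: |H| divides |G|
|G| = 58
Divisors of 58: 1, 2, 29, 58

Possible subgroup orders: {1, 2, 29, 58}


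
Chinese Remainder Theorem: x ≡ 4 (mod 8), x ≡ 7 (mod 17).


m₁ = 8, m₂ = 17, gcd = 1, so CRT applies. M = m₁·m₂ = 136
Let M₁ = M/m₁ = 17, M₂ = M/m₂ = 8
Find y₁ ≡ M₁⁻¹ (mod m₁): 17⁻¹ ≡ 1 (mod 8)
Find y₂ ≡ M₂⁻¹ (mod m₂): 8⁻¹ ≡ 15 (mod 17)
x = a₁·M₁·y₁ + a₂·M₂·y₂ = 4·17·1 + 7·8·15 = 908
Reduce mod 136: x ≡ 92
Check: 92 mod 8 = 4 ✓, 92 mod 17 = 7 ✓

x ≡ 92 (mod 136)


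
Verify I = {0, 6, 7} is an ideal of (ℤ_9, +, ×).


Check ideal conditions for I = {0, 6, 7} in ℤ_9:
(1) I is an additive subgroup? No
(2) For r ∈ ℤ_9 and a ∈ I: r·a ∈ I? No  [counterexample: r=2, a=6, r·a mod 9 = 3 ∉ I]

No, I is not an ideal of ℤ_9


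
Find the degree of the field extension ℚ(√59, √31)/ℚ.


[ℚ(√59,√31):ℚ] = [ℚ(√59,√31):ℚ(√59)]·[ℚ(√59):ℚ] = 2·2 = 4

[ℚ(√59, √31)/ℚ] = 4


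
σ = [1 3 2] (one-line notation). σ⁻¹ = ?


To find σ⁻¹, swap domain and range:
σ(1) = 1 → σ⁻¹(1) = 1
σ(2) = 3 → σ⁻¹(3) = 2
σ(3) = 2 → σ⁻¹(2) = 3

σ⁻¹ = [1 3 2]


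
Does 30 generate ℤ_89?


g generates ℤ_n iff gcd(g, n) = 1
gcd(30, 89) = 1
Since gcd = 1, 30 is a generator.

Yes, 30 generates ℤ_89


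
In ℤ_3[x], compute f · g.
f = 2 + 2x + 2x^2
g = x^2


Expand and collect like terms; reduce coefficients mod 3:
x^0: 2·0 = 0 ≡ 0 (mod 3)
x^1: 2·0 + 2·0 = 0 ≡ 0 (mod 3)
x^2: 2·1 + 2·0 + 2·0 = 2 ≡ 2 (mod 3)
x^3: 2·1 + 2·0 = 2 ≡ 2 (mod 3)
x^4: 2·1 = 2 ≡ 2 (mod 3)
Result: 2x^2 + 2x^3 + 2x^4

f · g = 2x^2 + 2x^3 + 2x^4


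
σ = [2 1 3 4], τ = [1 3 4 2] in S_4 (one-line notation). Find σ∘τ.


σ∘τ: apply τ first, then σ
1 →τ 1 →σ 2
2 →τ 3 →σ 3
3 →τ 4 →σ 4
4 →τ 2 →σ 1

σ∘τ = [2 3 4 1]


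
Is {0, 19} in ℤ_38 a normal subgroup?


H = {0, 19} in ℤ_38
ℤ_38 is abelian; every subgroup of an abelian group is normal

Yes, normal subgroup


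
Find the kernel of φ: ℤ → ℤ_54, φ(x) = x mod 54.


Kernel = preimage of identity
ker(φ) = {x ∈ ℤ : x ≡ 0 (mod 54)} = 54ℤ = {0, ±54, ±108, ...}

ker(φ) = 54ℤ


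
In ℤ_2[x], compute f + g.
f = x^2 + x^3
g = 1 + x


Add coefficients mod 2:
x^0: 0 + 1 = 1 (mod 2)
x^1: 0 + 1 = 1 (mod 2)
x^2: 1 + 0 = 1 (mod 2)
x^3: 1 + 0 = 1 (mod 2)
Result: 1 + x + x^2 + x^3

f + g = 1 + x + x^2 + x^3


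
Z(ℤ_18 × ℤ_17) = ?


Z(G) = {g ∈ G | gx = xg for all x ∈ G}
Direct product of abelian groups is abelian, so Z(G) = G

Z(ℤ_18 × ℤ_17) = ℤ_18 × ℤ_17


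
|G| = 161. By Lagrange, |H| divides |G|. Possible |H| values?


Lagrange's theorem: |H| divides |G|
|G| = 161
Divisors of 161: 1, 7, 23, 161

Possible subgroup orders: {1, 7, 23, 161}


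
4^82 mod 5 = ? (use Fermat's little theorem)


Fermat's little theorem: if p is prime and gcd(a,p)=1, then a^(p-1) ≡ 1 (mod p)
p = 5 is prime, gcd(4,5) = 1
Reduce exponent: 82 mod 4 = 2
So 4^82 ≡ 4^2 (mod 5)
4^2 mod 5 = 1

4^82 ≡ 1 (mod 5)


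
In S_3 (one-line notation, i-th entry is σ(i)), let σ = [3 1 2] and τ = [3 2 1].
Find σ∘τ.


σ∘τ: apply τ first, then σ
1 →τ 3 →σ 2
2 →τ 2 →σ 1
3 →τ 1 →σ 3

σ∘τ = [2 1 3]


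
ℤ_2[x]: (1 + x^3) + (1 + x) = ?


Add coefficients mod 2:
x^0: 1 + 1 = 0 (mod 2)
x^1: 0 + 1 = 1 (mod 2)
x^2: 0 + 0 = 0 (mod 2)
x^3: 1 + 0 = 1 (mod 2)
Result: x + x^3

f + g = x + x^3


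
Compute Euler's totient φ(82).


Factor n: 82 = 2 × 41
φ(n) = n · ∏(1 - 1/p) over distinct primes p | n
φ(82) = 82 · (1 - 1/2) · (1 - 1/41) = 40

φ(82) = 40


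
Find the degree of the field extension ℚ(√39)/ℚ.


√39 has minimal polynomial x² - 39 (irreducible over ℚ since 39 is squarefree)

[ℚ(√39)/ℚ] = 2


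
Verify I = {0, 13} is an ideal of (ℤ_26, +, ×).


Check ideal conditions for I = {0, 13} in ℤ_26:
(1) I is an additive subgroup? Yes
(2) For r ∈ ℤ_26 and a ∈ I: r·a ∈ I? Yes

Yes, I is an ideal of ℤ_26


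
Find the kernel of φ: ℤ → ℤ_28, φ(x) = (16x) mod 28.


Kernel = preimage of identity
ker(φ) = {x ∈ ℤ : 16x ≡ 0 (mod 28)}. gcd(16,28) = 4, so 16x ≡ 0 (mod 28) ⟺ x ≡ 0 (mod 28/4 = 7). Hence ker(φ) = 7ℤ

ker(φ) = 7ℤ


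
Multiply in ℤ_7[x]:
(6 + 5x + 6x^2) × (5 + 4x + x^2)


Expand and collect like terms; reduce coefficients mod 7:
x^0: 6·5 = 30 ≡ 2 (mod 7)
x^1: 6·4 + 5·5 = 49 ≡ 0 (mod 7)
x^2: 6·1 + 5·4 + 6·5 = 56 ≡ 0 (mod 7)
x^3: 5·1 + 6·4 = 29 ≡ 1 (mod 7)
x^4: 6·1 = 6 ≡ 6 (mod 7)
Result: 2 + x^3 + 6x^4

f · g = 2 + x^3 + 6x^4


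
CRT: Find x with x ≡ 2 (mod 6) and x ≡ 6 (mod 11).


m₁ = 6, m₂ = 11, gcd = 1, so CRT applies. M = m₁·m₂ = 66
Let M₁ = M/m₁ = 11, M₂ = M/m₂ = 6
Find y₁ ≡ M₁⁻¹ (mod m₁): 11⁻¹ ≡ 5 (mod 6)
Find y₂ ≡ M₂⁻¹ (mod m₂): 6⁻¹ ≡ 2 (mod 11)
x = a₁·M₁·y₁ + a₂·M₂·y₂ = 2·11·5 + 6·6·2 = 182
Reduce mod 66: x ≡ 50
Check: 50 mod 6 = 2 ✓, 50 mod 11 = 6 ✓

x ≡ 50 (mod 66)


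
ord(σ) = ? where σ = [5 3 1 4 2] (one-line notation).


Cycle decomposition: (1 5 2 3)
Cycle lengths: 4
Order = lcm(4) = 4

ord(σ) = 4


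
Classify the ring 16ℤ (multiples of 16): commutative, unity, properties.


16ℤ is a commutative ring under +,× but has no multiplicative identity (1 ∉ 16ℤ); it has no zero divisors, but without unity it is not an integral domain
Commutative: Yes
Integral domain: No
Has unity: No

16ℤ (multiples of 16): Commutative=Yes, Unity=No


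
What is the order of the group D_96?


|D_n| = 2n (n rotations and n reflections)
|D_96| = 2×96 = 192

|D_96| = 192


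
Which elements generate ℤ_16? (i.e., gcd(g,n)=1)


g generates ℤ_n iff gcd(g,n) = 1
Checking each g ∈ {1,...,15}:
gcd(1,16) = 1
gcd(2,16) = 2
gcd(3,16) = 1
gcd(4,16) = 4
gcd(5,16) = 1
gcd(6,16) = 2
gcd(7,16) = 1
gcd(8,16) = 8
gcd(9,16) = 1
gcd(10,16) = 2
gcd(11,16) = 1
gcd(12,16) = 4
gcd(13,16) = 1
gcd(14,16) = 2
gcd(15,16) = 1
Generators: {1, 3, 5, 7, 9, 11, 13, 15}
Number of generators = φ(16) = 8

Generators of ℤ_16 = {1, 3, 5, 7, 9, 11, 13, 15}


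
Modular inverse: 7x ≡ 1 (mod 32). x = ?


Use the extended Euclidean algorithm to write 1 = 7·s + 32·t; then s mod 32 is the inverse.
Euclidean algorithm:
  7 = 0·32 + 7
  32 = 4·7 + 4
  7 = 1·4 + 3
  4 = 1·3 + 1
  3 = 3·1 + 0
gcd(7,32) = 1
Back-substitution gives: 7·(-9) + 32·(2) = 1
So 7⁻¹ ≡ -9 ≡ 23 (mod 32)
Check: 7 × 23 = 161 ≡ 1 (mod 32) ✓

7⁻¹ ≡ 23 (mod 32)


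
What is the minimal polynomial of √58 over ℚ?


√58 satisfies x² - 58 = 0, irreducible over ℚ since 58 is squarefree

Minimal polynomial: x² - 58


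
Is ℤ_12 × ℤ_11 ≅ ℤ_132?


Comparing ℤ_12 × ℤ_11 and ℤ_132:
gcd(12,11) = 1, so ℤ_12 × ℤ_11 ≅ ℤ_132 (CRT)

Yes, ℤ_12 × ℤ_11 ≅ ℤ_132


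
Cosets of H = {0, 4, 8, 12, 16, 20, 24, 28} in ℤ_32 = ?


H = {0, 4, 8, 12, 16, 20, 24, 28}, |H| = 8
Number of cosets = |G|/|H| = 32/8 = 4
0 + H = {0, 4, 8, 12, 16, 20, 24, 28}
1 + H = {1, 5, 9, 13, 17, 21, 25, 29}
2 + H = {2, 6, 10, 14, 18, 22, 26, 30}
3 + H = {3, 7, 11, 15, 19, 23, 27, 31}

Cosets: 0+H={0,4,8,12,16,20,24,28}; 1+H={1,5,9,13,17,21,25,29}; 2+H={2,6,10,14,18,22,26,30}; 3+H={3,7,11,15,19,23,27,31}


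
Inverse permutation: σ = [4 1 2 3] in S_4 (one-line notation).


To find σ⁻¹, swap domain and range:
σ(1) = 4 → σ⁻¹(4) = 1
σ(2) = 1 → σ⁻¹(1) = 2
σ(3) = 2 → σ⁻¹(2) = 3
σ(4) = 3 → σ⁻¹(3) = 4

σ⁻¹ = [2 3 4 1]


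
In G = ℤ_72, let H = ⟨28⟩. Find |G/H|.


|⟨28⟩| = n / gcd(28, 72) = 72 / 4 = 18
H is normal (ℤ_72 is abelian).
|G/H| = |G| / |H| = 72 / 18 = 4

|G/H| = 4


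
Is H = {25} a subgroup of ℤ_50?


Subgroup test for H = {25} in (ℤ_50, +):
(1) 0 ∈ H? No
(2) Closure: for all a,b ∈ H, (a+b) mod 50 ∈ H? No  [counterexample: 25 + 25 = 0 ∉ H]
(3) Inverses: for all a ∈ H, -a mod 50 ∈ H? Yes

No, H is not a subgroup of ℤ_50


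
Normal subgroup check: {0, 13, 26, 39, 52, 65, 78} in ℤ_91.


H = {0, 13, 26, 39, 52, 65, 78} in ℤ_91
ℤ_91 is abelian; every subgroup of an abelian group is normal

Yes, normal subgroup


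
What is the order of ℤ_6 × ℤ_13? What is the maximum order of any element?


|ℤ_6 × ℤ_13| = 6 × 13 = 78
Max element order = lcm(6,13) = 78
Cyclic? Yes (gcd=1)

|ℤ_6×ℤ_13| = 78, max element order = 78


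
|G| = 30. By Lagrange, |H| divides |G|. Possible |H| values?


Lagrange's theorem: |H| divides |G|
|G| = 30
Divisors of 30: 1, 2, 3, 5, 6, 10, 15, 30

Possible subgroup orders: {1, 2, 3, 5, 6, 10, 15, 30}


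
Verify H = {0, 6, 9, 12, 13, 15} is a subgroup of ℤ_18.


Subgroup test for H = {0, 6, 9, 12, 13, 15} in (ℤ_18, +):
(1) 0 ∈ H? Yes
(2) Closure: for all a,b ∈ H, (a+b) mod 18 ∈ H? No  [counterexample: 6 + 13 = 1 ∉ H]
(3) Inverses: for all a ∈ H, -a mod 18 ∈ H? No

No, H is not a subgroup of ℤ_18


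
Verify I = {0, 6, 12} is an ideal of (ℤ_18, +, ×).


Check ideal conditions for I = {0, 6, 12} in ℤ_18:
(1) I is an additive subgroup? Yes
(2) For r ∈ ℤ_18 and a ∈ I: r·a ∈ I? Yes

Yes, I is an ideal of ℤ_18


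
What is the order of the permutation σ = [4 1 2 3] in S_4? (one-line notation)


Cycle decomposition: (1 4 3 2)
Cycle lengths: 4
Order = lcm(4) = 4

ord(σ) = 4


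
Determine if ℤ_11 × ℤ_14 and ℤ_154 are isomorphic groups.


Comparing ℤ_11 × ℤ_14 and ℤ_154:
gcd(11,14) = 1, so ℤ_11 × ℤ_14 ≅ ℤ_154 (CRT)

Yes, ℤ_11 × ℤ_14 ≅ ℤ_154


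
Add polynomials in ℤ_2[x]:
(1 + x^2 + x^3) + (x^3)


Add coefficients mod 2:
x^0: 1 + 0 = 1 (mod 2)
x^1: 0 + 0 = 0 (mod 2)
x^2: 1 + 0 = 1 (mod 2)
x^3: 1 + 1 = 0 (mod 2)
Result: 1 + x^2

f + g = 1 + x^2


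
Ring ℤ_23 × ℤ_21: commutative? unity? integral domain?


Direct product ring; commutative with unity (1,1); but (1,0)·(0,1) = (0,0) gives zero divisors, so not an integral domain
Commutative: Yes
Integral domain: No
Has unity: Yes

ℤ_23 × ℤ_21: Commutative=Yes, Unity=Yes


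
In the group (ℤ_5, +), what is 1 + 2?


Operation: addition mod 5
1 + 2 = (a + b) mod 5 with a = 1, b = 2

1 + 2 = 3


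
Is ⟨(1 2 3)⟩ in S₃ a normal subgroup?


H = ⟨(1 2 3)⟩ in S₃
⟨(1 2 3)⟩ has order 3 and index 2 in S₃; index-2 subgroups are normal

Yes, normal subgroup


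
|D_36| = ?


|D_n| = 2n (n rotations and n reflections)
|D_36| = 2×36 = 72

|D_36| = 72


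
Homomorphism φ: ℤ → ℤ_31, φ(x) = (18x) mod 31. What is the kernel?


Kernel = preimage of identity
ker(φ) = {x ∈ ℤ : 18x ≡ 0 (mod 31)}. gcd(18,31) = 1, so 18x ≡ 0 (mod 31) ⟺ x ≡ 0 (mod 31/1 = 31). Hence ker(φ) = 31ℤ

ker(φ) = 31ℤ


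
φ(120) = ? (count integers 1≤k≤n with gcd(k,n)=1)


Factor n: 120 = 2^3 × 3 × 5
φ(n) = n · ∏(1 - 1/p) over distinct primes p | n
φ(120) = 120 · (1 - 1/2) · (1 - 1/3) · (1 - 1/5) = 32

φ(120) = 32


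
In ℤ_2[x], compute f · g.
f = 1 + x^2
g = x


Expand and collect like terms; reduce coefficients mod 2:
x^0: 1·0 = 0 ≡ 0 (mod 2)
x^1: 1·1 + 0·0 = 1 ≡ 1 (mod 2)
x^2: 0·1 + 1·0 = 0 ≡ 0 (mod 2)
x^3: 1·1 = 1 ≡ 1 (mod 2)
Result: x + x^3

f · g = x + x^3


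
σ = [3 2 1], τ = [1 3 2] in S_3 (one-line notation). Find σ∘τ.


σ∘τ: apply τ first, then σ
1 →τ 1 →σ 3
2 →τ 3 →σ 1
3 →τ 2 →σ 2

σ∘τ = [3 1 2]


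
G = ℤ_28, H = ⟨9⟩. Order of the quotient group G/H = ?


|⟨9⟩| = n / gcd(9, 28) = 28 / 1 = 28
H is normal (ℤ_28 is abelian).
|G/H| = |G| / |H| = 28 / 28 = 1

|G/H| = 1


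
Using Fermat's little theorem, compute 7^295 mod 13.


Fermat's little theorem: if p is prime and gcd(a,p)=1, then a^(p-1) ≡ 1 (mod p)
p = 13 is prime, gcd(7,13) = 1
Reduce exponent: 295 mod 12 = 7
So 7^295 ≡ 7^7 (mod 13)
7^7 mod 13 = 6

7^295 ≡ 6 (mod 13)


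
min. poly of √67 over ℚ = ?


√67 satisfies x² - 67 = 0, irreducible over ℚ since 67 is squarefree

Minimal polynomial: x² - 67


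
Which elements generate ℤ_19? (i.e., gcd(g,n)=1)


g generates ℤ_n iff gcd(g,n) = 1
Prime factors of 19: 19
Generators are g ∈ {1,...,18} not divisible by any of these primes.
Generators: {1, 2, 3, 4, 5, 6, 7, 8, 9, 10, 11, 12, 13, 14, 15, 16, 17, 18}
Number of generators = φ(19) = 18

Generators of ℤ_19 = {1, 2, 3, 4, 5, 6, 7, 8, 9, 10, 11, 12, 13, 14, 15, 16, 17, 18}


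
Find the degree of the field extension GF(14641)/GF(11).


GF(14641) = GF(11^4), so the extension degree is 4

[GF(14641)/GF(11)] = 4


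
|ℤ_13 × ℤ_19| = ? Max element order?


|ℤ_13 × ℤ_19| = 13 × 19 = 247
Max element order = lcm(13,19) = 247
Cyclic? Yes (gcd=1)

|ℤ_13×ℤ_19| = 247, max element order = 247


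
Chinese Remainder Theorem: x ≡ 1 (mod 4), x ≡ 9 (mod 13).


m₁ = 4, m₂ = 13, gcd = 1, so CRT applies. M = m₁·m₂ = 52
Let M₁ = M/m₁ = 13, M₂ = M/m₂ = 4
Find y₁ ≡ M₁⁻¹ (mod m₁): 13⁻¹ ≡ 1 (mod 4)
Find y₂ ≡ M₂⁻¹ (mod m₂): 4⁻¹ ≡ 10 (mod 13)
x = a₁·M₁·y₁ + a₂·M₂·y₂ = 1·13·1 + 9·4·10 = 373
Reduce mod 52: x ≡ 9
Check: 9 mod 4 = 1 ✓, 9 mod 13 = 9 ✓

x ≡ 9 (mod 52)


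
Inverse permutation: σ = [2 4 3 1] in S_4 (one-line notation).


To find σ⁻¹, swap domain and range:
σ(1) = 2 → σ⁻¹(2) = 1
σ(2) = 4 → σ⁻¹(4) = 2
σ(3) = 3 → σ⁻¹(3) = 3
σ(4) = 1 → σ⁻¹(1) = 4

σ⁻¹ = [4 1 3 2]


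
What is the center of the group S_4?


Z(G) = {g ∈ G | gx = xg for all x ∈ G}
S_n is non-abelian for n ≥ 3; Z(S_4) is trivial

Z(S_4) = {e}


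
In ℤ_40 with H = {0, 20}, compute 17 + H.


17 + H = {17 + h (mod 40) : h ∈ H}
17+0=17, 17+20=37

17 + H = {17, 37}


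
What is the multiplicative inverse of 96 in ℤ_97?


Use the extended Euclidean algorithm to write 1 = 96·s + 97·t; then s mod 97 is the inverse.
Euclidean algorithm:
  96 = 0·97 + 96
  97 = 1·96 + 1
  96 = 96·1 + 0
gcd(96,97) = 1
Back-substitution gives: 96·(-1) + 97·(1) = 1
So 96⁻¹ ≡ -1 ≡ 96 (mod 97)
Check: 96 × 96 = 9216 ≡ 1 (mod 97) ✓

96⁻¹ ≡ 96 (mod 97)


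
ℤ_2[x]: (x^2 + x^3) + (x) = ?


Add coefficients mod 2:
x^0: 0 + 0 = 0 (mod 2)
x^1: 0 + 1 = 1 (mod 2)
x^2: 1 + 0 = 1 (mod 2)
x^3: 1 + 0 = 1 (mod 2)
Result: x + x^2 + x^3

f + g = x + x^2 + x^3


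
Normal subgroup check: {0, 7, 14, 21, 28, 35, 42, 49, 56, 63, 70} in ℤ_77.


H = {0, 7, 14, 21, 28, 35, 42, 49, 56, 63, 70} in ℤ_77
ℤ_77 is abelian; every subgroup of an abelian group is normal

Yes, normal subgroup


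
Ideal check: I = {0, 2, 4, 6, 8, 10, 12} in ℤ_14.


Check ideal conditions for I = {0, 2, 4, 6, 8, 10, 12} in ℤ_14:
(1) I is an additive subgroup? Yes
(2) For r ∈ ℤ_14 and a ∈ I: r·a ∈ I? Yes

Yes, I is an ideal of ℤ_14


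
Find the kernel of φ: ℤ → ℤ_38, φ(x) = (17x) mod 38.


Kernel = preimage of identity
ker(φ) = {x ∈ ℤ : 17x ≡ 0 (mod 38)}. gcd(17,38) = 1, so 17x ≡ 0 (mod 38) ⟺ x ≡ 0 (mod 38/1 = 38). Hence ker(φ) = 38ℤ

ker(φ) = 38ℤ


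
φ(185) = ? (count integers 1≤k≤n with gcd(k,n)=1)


Factor n: 185 = 5 × 37
φ(n) = n · ∏(1 - 1/p) over distinct primes p | n
φ(185) = 185 · (1 - 1/5) · (1 - 1/37) = 144

φ(185) = 144


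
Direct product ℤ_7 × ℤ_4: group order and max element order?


|ℤ_7 × ℤ_4| = 7 × 4 = 28
Max element order = lcm(7,4) = 28
Cyclic? Yes (gcd=1)

|ℤ_7×ℤ_4| = 28, max element order = 28


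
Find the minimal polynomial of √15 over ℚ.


√15 satisfies x² - 15 = 0, irreducible over ℚ since 15 is squarefree

Minimal polynomial: x² - 15


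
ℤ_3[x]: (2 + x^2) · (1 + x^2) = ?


Expand and collect like terms; reduce coefficients mod 3:
x^0: 2·1 = 2 ≡ 2 (mod 3)
x^1: 2·0 + 0·1 = 0 ≡ 0 (mod 3)
x^2: 2·1 + 0·0 + 1·1 = 3 ≡ 0 (mod 3)
x^3: 0·1 + 1·0 = 0 ≡ 0 (mod 3)
x^4: 1·1 = 1 ≡ 1 (mod 3)
Result: 2 + x^4

f · g = 2 + x^4


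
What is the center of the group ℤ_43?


Z(G) = {g ∈ G | gx = xg for all x ∈ G}
ℤ_43 is abelian, so Z(G) = G

Z(ℤ_43) = ℤ_43


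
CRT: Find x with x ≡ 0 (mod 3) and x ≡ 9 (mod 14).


m₁ = 3, m₂ = 14, gcd = 1, so CRT applies. M = m₁·m₂ = 42
Let M₁ = M/m₁ = 14, M₂ = M/m₂ = 3
Find y₁ ≡ M₁⁻¹ (mod m₁): 14⁻¹ ≡ 2 (mod 3)
Find y₂ ≡ M₂⁻¹ (mod m₂): 3⁻¹ ≡ 5 (mod 14)
x = a₁·M₁·y₁ + a₂·M₂·y₂ = 0·14·2 + 9·3·5 = 135
Reduce mod 42: x ≡ 9
Check: 9 mod 3 = 0 ✓, 9 mod 14 = 9 ✓

x ≡ 9 (mod 42)


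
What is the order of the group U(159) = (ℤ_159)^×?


U(n) is the group of units mod n; |U(n)| = φ(n)
|U(159)| = φ(159) = 104

|U(159) = (ℤ_159)^×| = 104


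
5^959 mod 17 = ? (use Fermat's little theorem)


Fermat's little theorem: if p is prime and gcd(a,p)=1, then a^(p-1) ≡ 1 (mod p)
p = 17 is prime, gcd(5,17) = 1
Reduce exponent: 959 mod 16 = 15
So 5^959 ≡ 5^15 (mod 17)
5^15 mod 17 = 7

5^959 ≡ 7 (mod 17)


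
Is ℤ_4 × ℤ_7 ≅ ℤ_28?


Comparing ℤ_4 × ℤ_7 and ℤ_28:
gcd(4,7) = 1, so ℤ_4 × ℤ_7 ≅ ℤ_28 (CRT)

Yes, ℤ_4 × ℤ_7 ≅ ℤ_28


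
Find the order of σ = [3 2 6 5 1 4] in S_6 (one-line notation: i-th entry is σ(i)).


Cycle decomposition: (1 3 6 4 5)
Cycle lengths: 5
Order = lcm(5) = 5

ord(σ) = 5


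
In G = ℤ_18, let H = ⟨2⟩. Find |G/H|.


|⟨2⟩| = n / gcd(2, 18) = 18 / 2 = 9
H is normal (ℤ_18 is abelian).
|G/H| = |G| / |H| = 18 / 9 = 2

|G/H| = 2


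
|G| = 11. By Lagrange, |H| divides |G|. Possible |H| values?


Lagrange's theorem: |H| divides |G|
|G| = 11
Divisors of 11: 1, 11

Possible subgroup orders: {1, 11}


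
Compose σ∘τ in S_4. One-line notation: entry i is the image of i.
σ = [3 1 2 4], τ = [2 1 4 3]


σ∘τ: apply τ first, then σ
1 →τ 2 →σ 1
2 →τ 1 →σ 3
3 →τ 4 →σ 4
4 →τ 3 →σ 2

σ∘τ = [1 3 4 2]


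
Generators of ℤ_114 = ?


g generates ℤ_n iff gcd(g,n) = 1
Prime factors of 114: 2, 3, 19
Generators are g ∈ {1,...,113} not divisible by any of these primes.
Generators: {1, 5, 7, 11, 13, 17, 23, 25, 29, 31, 35, 37, 41, 43, 47, 49, 53, 55, 59, 61, 65, 67, 71, 73, 77, 79, 83, 85, 89, 91, 97, 101, 103, 107, 109, 113}
Number of generators = φ(114) = 36

Generators of ℤ_114 = {1, 5, 7, 11, 13, 17, 23, 25, 29, 31, 35, 37, 41, 43, 47, 49, 53, 55, 59, 61, 65, 67, 71, 73, 77, 79, 83, 85, 89, 91, 97, 101, 103, 107, 109, 113}


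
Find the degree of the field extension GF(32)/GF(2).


GF(32) = GF(2^5), so the extension degree is 5

[GF(32)/GF(2)] = 5


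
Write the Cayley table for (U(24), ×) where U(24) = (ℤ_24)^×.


Elements: {1, 5, 7, 11, 13, 17, 19, 23}
Operation: multiplication mod 24
Entry (a, b) = (a × b) mod 24

Cayley table:
   |  1 |  5 |  7 | 11 | 13 | 17 | 19 | 23
 1 |  1 |  5 |  7 | 11 | 13 | 17 | 19 | 23
 5 |  5 |  1 | 11 |  7 | 17 | 13 | 23 | 19
 7 |  7 | 11 |  1 |  5 | 19 | 23 | 13 | 17
11 | 11 |  7 |  5 |  1 | 23 | 19 | 17 | 13
13 | 13 | 17 | 19 | 23 |  1 |  5 |  7 | 11
17 | 17 | 13 | 23 | 19 |  5 |  1 | 11 |  7
19 | 19 | 23 | 13 | 17 |  7 | 11 |  1 |  5
23 | 23 | 19 | 17 | 13 | 11 |  7 |  5 |  1


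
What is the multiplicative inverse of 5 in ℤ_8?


Use the extended Euclidean algorithm to write 1 = 5·s + 8·t; then s mod 8 is the inverse.
Euclidean algorithm:
  5 = 0·8 + 5
  8 = 1·5 + 3
  5 = 1·3 + 2
  3 = 1·2 + 1
  2 = 2·1 + 0
gcd(5,8) = 1
Back-substitution gives: 5·(-3) + 8·(2) = 1
So 5⁻¹ ≡ -3 ≡ 5 (mod 8)
Check: 5 × 5 = 25 ≡ 1 (mod 8) ✓

5⁻¹ ≡ 5 (mod 8)


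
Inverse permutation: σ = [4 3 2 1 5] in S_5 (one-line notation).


To find σ⁻¹, swap domain and range:
σ(1) = 4 → σ⁻¹(4) = 1
σ(2) = 3 → σ⁻¹(3) = 2
σ(3) = 2 → σ⁻¹(2) = 3
σ(4) = 1 → σ⁻¹(1) = 4
σ(5) = 5 → σ⁻¹(5) = 5

σ⁻¹ = [4 3 2 1 5]


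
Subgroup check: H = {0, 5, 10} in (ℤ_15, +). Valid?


Subgroup test for H = {0, 5, 10} in (ℤ_15, +):
(1) 0 ∈ H? Yes
(2) Closure: for all a,b ∈ H, (a+b) mod 15 ∈ H? Yes
(3) Inverses: for all a ∈ H, -a mod 15 ∈ H? Yes

Yes, H is a subgroup of ℤ_15


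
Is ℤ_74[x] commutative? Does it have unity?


ℤ_74 has zero divisors (2·37 ≡ 0), and these lift to constant zero divisors in ℤ_74[x]; so not an integral domain
Commutative: Yes
Integral domain: No
Has unity: Yes

ℤ_74[x]: Commutative=Yes, Unity=Yes


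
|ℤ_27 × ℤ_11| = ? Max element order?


|ℤ_27 × ℤ_11| = 27 × 11 = 297
Max element order = lcm(27,11) = 297
Cyclic? Yes (gcd=1)

|ℤ_27×ℤ_11| = 297, max element order = 297


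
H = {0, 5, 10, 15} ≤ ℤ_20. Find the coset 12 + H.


12 + H = {12 + h (mod 20) : h ∈ H}
12+0=12, 12+5=17, 12+10=2, 12+15=7
12 + H = {2, 7, 12, 17} = 2 + H

12 + H = {2, 7, 12, 17}


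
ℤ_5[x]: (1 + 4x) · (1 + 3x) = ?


Expand and collect like terms; reduce coefficients mod 5:
x^0: 1·1 = 1 ≡ 1 (mod 5)
x^1: 1·3 + 4·1 = 7 ≡ 2 (mod 5)
x^2: 4·3 = 12 ≡ 2 (mod 5)
Result: 1 + 2x + 2x^2

f · g = 1 + 2x + 2x^2


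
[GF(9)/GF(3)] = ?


GF(9) = GF(3^2), so the extension degree is 2

[GF(9)/GF(3)] = 2


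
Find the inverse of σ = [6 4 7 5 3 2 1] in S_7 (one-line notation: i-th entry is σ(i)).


To find σ⁻¹, swap domain and range:
σ(1) = 6 → σ⁻¹(6) = 1
σ(2) = 4 → σ⁻¹(4) = 2
σ(3) = 7 → σ⁻¹(7) = 3
σ(4) = 5 → σ⁻¹(5) = 4
σ(5) = 3 → σ⁻¹(3) = 5
σ(6) = 2 → σ⁻¹(2) = 6
σ(7) = 1 → σ⁻¹(1) = 7

σ⁻¹ = [7 6 5 2 4 1 3]


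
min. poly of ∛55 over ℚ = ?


∛55 satisfies x³ - 55 = 0, irreducible over ℚ (no rational root; 55 is not a perfect cube)

Minimal polynomial: x³ - 55


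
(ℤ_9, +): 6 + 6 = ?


Operation: addition mod 9
6 + 6 = (a + b) mod 9 with a = 6, b = 6

6 + 6 = 3


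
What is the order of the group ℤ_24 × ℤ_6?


|A × B| = |A| · |B|
|ℤ_24 × ℤ_6| = 24 × 6 = 144

|ℤ_24 × ℤ_6| = 144


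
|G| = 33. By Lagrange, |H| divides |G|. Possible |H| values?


Lagrange's theorem: |H| divides |G|
|G| = 33
Divisors of 33: 1, 3, 11, 33

Possible subgroup orders: {1, 3, 11, 33}


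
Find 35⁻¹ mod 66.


Use the extended Euclidean algorithm to write 1 = 35·s + 66·t; then s mod 66 is the inverse.
Euclidean algorithm:
  35 = 0·66 + 35
  66 = 1·35 + 31
  35 = 1·31 + 4
  31 = 7·4 + 3
  4 = 1·3 + 1
  3 = 3·1 + 0
gcd(35,66) = 1
Back-substitution gives: 35·(17) + 66·(-9) = 1
So 35⁻¹ ≡ 17 ≡ 17 (mod 66)
Check: 35 × 17 = 595 ≡ 1 (mod 66) ✓

35⁻¹ ≡ 17 (mod 66)


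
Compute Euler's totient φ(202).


Factor n: 202 = 2 × 101
φ(n) = n · ∏(1 - 1/p) over distinct primes p | n
φ(202) = 202 · (1 - 1/2) · (1 - 1/101) = 100

φ(202) = 100


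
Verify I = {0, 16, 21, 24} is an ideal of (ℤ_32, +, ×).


Check ideal conditions for I = {0, 16, 21, 24} in ℤ_32:
(1) I is an additive subgroup? No
(2) For r ∈ ℤ_32 and a ∈ I: r·a ∈ I? No  [counterexample: r=2, a=21, r·a mod 32 = 10 ∉ I]

No, I is not an ideal of ℤ_32


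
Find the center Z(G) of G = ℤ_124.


Z(G) = {g ∈ G | gx = xg for all x ∈ G}
ℤ_124 is abelian, so Z(G) = G

Z(ℤ_124) = ℤ_124


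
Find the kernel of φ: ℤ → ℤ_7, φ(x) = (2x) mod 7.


Kernel = preimage of identity
ker(φ) = {x ∈ ℤ : 2x ≡ 0 (mod 7)}. gcd(2,7) = 1, so 2x ≡ 0 (mod 7) ⟺ x ≡ 0 (mod 7/1 = 7). Hence ker(φ) = 7ℤ

ker(φ) = 7ℤ


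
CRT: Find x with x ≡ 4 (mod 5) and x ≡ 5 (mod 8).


m₁ = 5, m₂ = 8, gcd = 1, so CRT applies. M = m₁·m₂ = 40
Let M₁ = M/m₁ = 8, M₂ = M/m₂ = 5
Find y₁ ≡ M₁⁻¹ (mod m₁): 8⁻¹ ≡ 2 (mod 5)
Find y₂ ≡ M₂⁻¹ (mod m₂): 5⁻¹ ≡ 5 (mod 8)
x = a₁·M₁·y₁ + a₂·M₂·y₂ = 4·8·2 + 5·5·5 = 189
Reduce mod 40: x ≡ 29
Check: 29 mod 5 = 4 ✓, 29 mod 8 = 5 ✓

x ≡ 29 (mod 40)


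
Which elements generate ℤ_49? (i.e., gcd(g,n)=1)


g generates ℤ_n iff gcd(g,n) = 1
Prime factors of 49: 7
Generators are g ∈ {1,...,48} not divisible by any of these primes.
Generators: {1, 2, 3, 4, 5, 6, 8, 9, 10, 11, 12, 13, 15, 16, 17, 18, 19, 20, 22, 23, 24, 25, 26, 27, 29, 30, 31, 32, 33, 34, 36, 37, 38, 39, 40, 41, 43, 44, 45, 46, 47, 48}
Number of generators = φ(49) = 42

Generators of ℤ_49 = {1, 2, 3, 4, 5, 6, 8, 9, 10, 11, 12, 13, 15, 16, 17, 18, 19, 20, 22, 23, 24, 25, 26, 27, 29, 30, 31, 32, 33, 34, 36, 37, 38, 39, 40, 41, 43, 44, 45, 46, 47, 48}


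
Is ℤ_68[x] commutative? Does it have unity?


ℤ_68 has zero divisors (2·34 ≡ 0), and these lift to constant zero divisors in ℤ_68[x]; so not an integral domain
Commutative: Yes
Integral domain: No
Has unity: Yes

ℤ_68[x]: Commutative=Yes, Unity=Yes


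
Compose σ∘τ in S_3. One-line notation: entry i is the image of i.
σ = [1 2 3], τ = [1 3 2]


σ∘τ: apply τ first, then σ
1 →τ 1 →σ 1
2 →τ 3 →σ 3
3 →τ 2 →σ 2

σ∘τ = [1 3 2]


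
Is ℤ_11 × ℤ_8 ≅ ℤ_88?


Comparing ℤ_11 × ℤ_8 and ℤ_88:
gcd(11,8) = 1, so ℤ_11 × ℤ_8 ≅ ℤ_88 (CRT)

Yes, ℤ_11 × ℤ_8 ≅ ℤ_88


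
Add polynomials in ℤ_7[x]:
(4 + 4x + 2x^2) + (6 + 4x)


Add coefficients mod 7:
x^0: 4 + 6 = 3 (mod 7)
x^1: 4 + 4 = 1 (mod 7)
x^2: 2 + 0 = 2 (mod 7)
Result: 3 + x + 2x^2

f + g = 3 + x + 2x^2


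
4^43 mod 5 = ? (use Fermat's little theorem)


Fermat's little theorem: if p is prime and gcd(a,p)=1, then a^(p-1) ≡ 1 (mod p)
p = 5 is prime, gcd(4,5) = 1
Reduce exponent: 43 mod 4 = 3
So 4^43 ≡ 4^3 (mod 5)
4^3 mod 5 = 4

4^43 ≡ 4 (mod 5)


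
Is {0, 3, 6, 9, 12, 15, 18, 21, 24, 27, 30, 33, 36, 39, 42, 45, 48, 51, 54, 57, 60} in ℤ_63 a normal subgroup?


H = {0, 3, 6, 9, 12, 15, 18, 21, 24, 27, 30, 33, 36, 39, 42, 45, 48, 51, 54, 57, 60} in ℤ_63
ℤ_63 is abelian; every subgroup of an abelian group is normal

Yes, normal subgroup


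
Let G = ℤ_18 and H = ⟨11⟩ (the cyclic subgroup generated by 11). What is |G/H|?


|⟨11⟩| = n / gcd(11, 18) = 18 / 1 = 18
H is normal (ℤ_18 is abelian).
|G/H| = |G| / |H| = 18 / 18 = 1

|G/H| = 1


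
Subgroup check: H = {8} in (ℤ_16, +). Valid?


Subgroup test for H = {8} in (ℤ_16, +):
(1) 0 ∈ H? No
(2) Closure: for all a,b ∈ H, (a+b) mod 16 ∈ H? No  [counterexample: 8 + 8 = 0 ∉ H]
(3) Inverses: for all a ∈ H, -a mod 16 ∈ H? Yes

No, H is not a subgroup of ℤ_16


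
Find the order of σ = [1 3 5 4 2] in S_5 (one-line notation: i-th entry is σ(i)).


Cycle decomposition: (2 3 5)
Cycle lengths: 3
Order = lcm(3) = 3

ord(σ) = 3


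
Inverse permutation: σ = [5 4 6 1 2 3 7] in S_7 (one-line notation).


To find σ⁻¹, swap domain and range:
σ(1) = 5 → σ⁻¹(5) = 1
σ(2) = 4 → σ⁻¹(4) = 2
σ(3) = 6 → σ⁻¹(6) = 3
σ(4) = 1 → σ⁻¹(1) = 4
σ(5) = 2 → σ⁻¹(2) = 5
σ(6) = 3 → σ⁻¹(3) = 6
σ(7) = 7 → σ⁻¹(7) = 7

σ⁻¹ = [4 5 6 2 1 3 7]


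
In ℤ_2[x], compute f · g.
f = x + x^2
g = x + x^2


Expand and collect like terms; reduce coefficients mod 2:
x^0: 0·0 = 0 ≡ 0 (mod 2)
x^1: 0·1 + 1·0 = 0 ≡ 0 (mod 2)
x^2: 0·1 + 1·1 + 1·0 = 1 ≡ 1 (mod 2)
x^3: 1·1 + 1·1 = 2 ≡ 0 (mod 2)
x^4: 1·1 = 1 ≡ 1 (mod 2)
Result: x^2 + x^4

f · g = x^2 + x^4


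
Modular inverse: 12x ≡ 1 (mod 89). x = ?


Use the extended Euclidean algorithm to write 1 = 12·s + 89·t; then s mod 89 is the inverse.
Euclidean algorithm:
  12 = 0·89 + 12
  89 = 7·12 + 5
  12 = 2·5 + 2
  5 = 2·2 + 1
  2 = 2·1 + 0
gcd(12,89) = 1
Back-substitution gives: 12·(-37) + 89·(5) = 1
So 12⁻¹ ≡ -37 ≡ 52 (mod 89)
Check: 12 × 52 = 624 ≡ 1 (mod 89) ✓

12⁻¹ ≡ 52 (mod 89)


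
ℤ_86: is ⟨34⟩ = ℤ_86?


g generates ℤ_n iff gcd(g, n) = 1
gcd(34, 86) = 2
Since gcd = 2 ≠ 1, ⟨34⟩ has order 43 < 86, so 34 is not a generator.

No, 34 does not generate ℤ_86


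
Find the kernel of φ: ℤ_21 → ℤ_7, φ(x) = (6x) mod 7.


Kernel = preimage of identity
ker(φ) = {x ∈ ℤ_21 : 6x ≡ 0 (mod 7)}. Since 7 | 21, φ is well-defined. The kernel is the cyclic subgroup ⟨7⟩ of ℤ_21 (order 3), i.e. {0, 7, 14}

ker(φ) = {0, 7, 14}


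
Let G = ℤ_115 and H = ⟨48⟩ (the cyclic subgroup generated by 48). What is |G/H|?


|⟨48⟩| = n / gcd(48, 115) = 115 / 1 = 115
H is normal (ℤ_115 is abelian).
|G/H| = |G| / |H| = 115 / 115 = 1

|G/H| = 1


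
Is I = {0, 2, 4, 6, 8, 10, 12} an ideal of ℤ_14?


Check ideal conditions for I = {0, 2, 4, 6, 8, 10, 12} in ℤ_14:
(1) I is an additive subgroup? Yes
(2) For r ∈ ℤ_14 and a ∈ I: r·a ∈ I? Yes

Yes, I is an ideal of ℤ_14


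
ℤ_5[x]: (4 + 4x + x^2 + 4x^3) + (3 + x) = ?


Add coefficients mod 5:
x^0: 4 + 3 = 2 (mod 5)
x^1: 4 + 1 = 0 (mod 5)
x^2: 1 + 0 = 1 (mod 5)
x^3: 4 + 0 = 4 (mod 5)
Result: 2 + x^2 + 4x^3

f + g = 2 + x^2 + 4x^3


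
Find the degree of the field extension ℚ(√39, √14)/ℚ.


[ℚ(√39,√14):ℚ] = [ℚ(√39,√14):ℚ(√39)]·[ℚ(√39):ℚ] = 2·2 = 4

[ℚ(√39, √14)/ℚ] = 4


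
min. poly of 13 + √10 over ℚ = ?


Let α = 13 + √10. Then α - 13 = √10, so (α - 13)² = 10, giving α² - 26α + 159 = 0. Degree 2 and α ∉ ℚ, so this is the minimal polynomial.

Minimal polynomial: x² - 26x + 159


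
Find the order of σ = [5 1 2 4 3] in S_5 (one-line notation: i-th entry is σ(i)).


Cycle decomposition: (1 5 3 2)
Cycle lengths: 4
Order = lcm(4) = 4

ord(σ) = 4


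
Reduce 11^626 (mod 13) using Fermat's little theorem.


Fermat's little theorem: if p is prime and gcd(a,p)=1, then a^(p-1) ≡ 1 (mod p)
p = 13 is prime, gcd(11,13) = 1
Reduce exponent: 626 mod 12 = 2
So 11^626 ≡ 11^2 (mod 13)
11^2 mod 13 = 4

11^626 ≡ 4 (mod 13)


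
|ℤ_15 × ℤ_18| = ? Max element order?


|ℤ_15 × ℤ_18| = 15 × 18 = 270
Max element order = lcm(15,18) = 90
Cyclic? No (gcd=3)

|ℤ_15×ℤ_18| = 270, max element order = 90


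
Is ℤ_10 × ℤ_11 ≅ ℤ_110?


Comparing ℤ_10 × ℤ_11 and ℤ_110:
gcd(10,11) = 1, so ℤ_10 × ℤ_11 ≅ ℤ_110 (CRT)

Yes, ℤ_10 × ℤ_11 ≅ ℤ_110


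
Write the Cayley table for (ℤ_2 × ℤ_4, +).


Elements: {(0,0), (0,1), (0,2), (0,3), (1,0), (1,1), (1,2), (1,3)}
Operation: componentwise addition mod (2, 4)
Entry (a, b) = ((a₁+b₁) mod 2, (a₂+b₂) mod 4)

Cayley table:
      | (0,0) | (0,1) | (0,2) | (0,3) | (1,0) | (1,1) | (1,2) | (1,3)
(0,0) | (0,0) | (0,1) | (0,2) | (0,3) | (1,0) | (1,1) | (1,2) | (1,3)
(0,1) | (0,1) | (0,2) | (0,3) | (0,0) | (1,1) | (1,2) | (1,3) | (1,0)
(0,2) | (0,2) | (0,3) | (0,0) | (0,1) | (1,2) | (1,3) | (1,0) | (1,1)
(0,3) | (0,3) | (0,0) | (0,1) | (0,2) | (1,3) | (1,0) | (1,1) | (1,2)
(1,0) | (1,0) | (1,1) | (1,2) | (1,3) | (0,0) | (0,1) | (0,2) | (0,3)
(1,1) | (1,1) | (1,2) | (1,3) | (1,0) | (0,1) | (0,2) | (0,3) | (0,0)
(1,2) | (1,2) | (1,3) | (1,0) | (1,1) | (0,2) | (0,3) | (0,0) | (0,1)
(1,3) | (1,3) | (1,0) | (1,1) | (1,2) | (0,3) | (0,0) | (0,1) | (0,2)


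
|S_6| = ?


|S_n| = n! (number of permutations of n symbols)
|S_6| = 6! = 720

|S_6| = 720


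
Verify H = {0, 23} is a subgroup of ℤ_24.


Subgroup test for H = {0, 23} in (ℤ_24, +):
(1) 0 ∈ H? Yes
(2) Closure: for all a,b ∈ H, (a+b) mod 24 ∈ H? No  [counterexample: 23 + 23 = 22 ∉ H]
(3) Inverses: for all a ∈ H, -a mod 24 ∈ H? No

No, H is not a subgroup of ℤ_24


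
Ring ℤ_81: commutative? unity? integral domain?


ℤ_81 is a commutative ring with unity 1; 81 = 3×27 is composite, so 3·27 ≡ 0 gives zero divisors (not an integral domain)
Commutative: Yes
Integral domain: No
Has unity: Yes

ℤ_81: Commutative=Yes, Unity=Yes


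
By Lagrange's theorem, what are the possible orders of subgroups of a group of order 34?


Lagrange's theorem: |H| divides |G|
|G| = 34
Divisors of 34: 1, 2, 17, 34

Possible subgroup orders: {1, 2, 17, 34}


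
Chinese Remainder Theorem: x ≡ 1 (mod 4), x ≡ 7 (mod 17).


m₁ = 4, m₂ = 17, gcd = 1, so CRT applies. M = m₁·m₂ = 68
Let M₁ = M/m₁ = 17, M₂ = M/m₂ = 4
Find y₁ ≡ M₁⁻¹ (mod m₁): 17⁻¹ ≡ 1 (mod 4)
Find y₂ ≡ M₂⁻¹ (mod m₂): 4⁻¹ ≡ 13 (mod 17)
x = a₁·M₁·y₁ + a₂·M₂·y₂ = 1·17·1 + 7·4·13 = 381
Reduce mod 68: x ≡ 41
Check: 41 mod 4 = 1 ✓, 41 mod 17 = 7 ✓

x ≡ 41 (mod 68)


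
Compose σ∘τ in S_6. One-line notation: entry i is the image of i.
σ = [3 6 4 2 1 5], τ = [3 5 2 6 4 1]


σ∘τ: apply τ first, then σ
1 →τ 3 →σ 4
2 →τ 5 →σ 1
3 →τ 2 →σ 6
4 →τ 6 →σ 5
5 →τ 4 →σ 2
6 →τ 1 →σ 3

σ∘τ = [4 1 6 5 2 3]


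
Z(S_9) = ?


Z(G) = {g ∈ G | gx = xg for all x ∈ G}
S_n is non-abelian for n ≥ 3; Z(S_9) is trivial

Z(S_9) = {e}


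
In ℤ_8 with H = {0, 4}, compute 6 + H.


6 + H = {6 + h (mod 8) : h ∈ H}
6+0=6, 6+4=2
6 + H = {2, 6} = 2 + H

6 + H = {2, 6}


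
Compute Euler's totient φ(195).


Factor n: 195 = 3 × 5 × 13
φ(n) = n · ∏(1 - 1/p) over distinct primes p | n
φ(195) = 195 · (1 - 1/3) · (1 - 1/5) · (1 - 1/13) = 96

φ(195) = 96
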